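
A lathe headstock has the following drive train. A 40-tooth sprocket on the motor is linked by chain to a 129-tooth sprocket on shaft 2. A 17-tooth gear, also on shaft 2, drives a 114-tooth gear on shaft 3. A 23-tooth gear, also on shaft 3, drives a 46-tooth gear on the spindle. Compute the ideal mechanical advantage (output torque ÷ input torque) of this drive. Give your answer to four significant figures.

Each stage contributes driven/driver: chain 129/40 = 3.225, gear mesh 114/17 = 6.7059, gear mesh 46/23 = 2.
Overall: 3.225 × 6.7059 × 2 = 43.253.

43.25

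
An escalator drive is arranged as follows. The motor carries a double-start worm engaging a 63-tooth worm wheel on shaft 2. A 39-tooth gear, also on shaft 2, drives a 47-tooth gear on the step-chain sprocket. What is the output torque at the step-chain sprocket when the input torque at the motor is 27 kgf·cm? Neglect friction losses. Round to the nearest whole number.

Worm: ratio = 63/2 = 31.5; torque at shaft 2 = 27 × 31.5 = 850.5 kgf·cm.
Gear mesh: ratio = 47/39 = 1.2051; torque at the step-chain sprocket = 850.5 × 1.2051 = 1025 kgf·cm.

1025 kgf·cm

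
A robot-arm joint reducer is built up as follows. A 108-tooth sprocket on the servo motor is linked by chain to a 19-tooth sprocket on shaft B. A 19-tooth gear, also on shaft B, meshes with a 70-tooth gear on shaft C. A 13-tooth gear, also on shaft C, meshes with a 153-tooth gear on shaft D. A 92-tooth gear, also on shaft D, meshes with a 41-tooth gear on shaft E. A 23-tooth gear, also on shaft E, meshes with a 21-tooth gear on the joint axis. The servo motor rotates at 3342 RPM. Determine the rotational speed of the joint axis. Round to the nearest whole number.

1077 RPM

chain 19/108 = 0.17593 → 3342/0.17593 = 18997 RPM
gear mesh 70/19 = 3.6842 → 18997/3.6842 = 5156.2 RPM
gear mesh 153/13 = 11.769 → 5156.2/11.769 = 438.11 RPM
gear mesh 41/92 = 0.44565 → 438.11/0.44565 = 983.08 RPM
gear mesh 21/23 = 0.91304 → 983.08/0.91304 = 1076.7 RPM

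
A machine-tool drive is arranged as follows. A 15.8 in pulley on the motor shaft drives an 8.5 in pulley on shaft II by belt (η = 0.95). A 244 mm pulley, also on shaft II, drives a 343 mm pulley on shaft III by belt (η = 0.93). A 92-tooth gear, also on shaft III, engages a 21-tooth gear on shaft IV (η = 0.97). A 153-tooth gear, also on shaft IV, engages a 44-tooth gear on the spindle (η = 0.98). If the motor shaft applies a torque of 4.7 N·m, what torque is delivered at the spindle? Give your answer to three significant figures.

Belt: ratio = 8.5/15.8 = 0.53797; torque at shaft II = 4.7 × 0.53797 × 0.95 = 2.4021 N·m.
Belt: ratio = 343/244 = 1.4057; torque at shaft III = 2.4021 × 1.4057 × 0.93 = 3.1403 N·m.
Gear mesh: ratio = 21/92 = 0.22826; torque at shaft IV = 3.1403 × 0.22826 × 0.97 = 0.6953 N·m.
Gear mesh: ratio = 44/153 = 0.28758; torque at the spindle = 0.6953 × 0.28758 × 0.98 = 0.19596 N·m.

0.196 N·m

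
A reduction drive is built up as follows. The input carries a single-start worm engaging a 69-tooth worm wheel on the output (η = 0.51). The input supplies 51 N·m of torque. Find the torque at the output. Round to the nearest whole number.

1795 N·m

worm 69/1 = 69 → τ = 51·69·0.51 = 1794.7 N·m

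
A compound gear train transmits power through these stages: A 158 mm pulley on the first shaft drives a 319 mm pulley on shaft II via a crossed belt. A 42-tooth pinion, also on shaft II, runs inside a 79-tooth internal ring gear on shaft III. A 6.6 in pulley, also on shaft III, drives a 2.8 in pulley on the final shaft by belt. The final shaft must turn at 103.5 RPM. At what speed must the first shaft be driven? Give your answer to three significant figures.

Overall ratio R = 2.019 × 1.881 × 0.42424 = 1.6111.
Required input speed = output speed × R = 103.5 × 1.6111 = 166.75 RPM.

167 RPM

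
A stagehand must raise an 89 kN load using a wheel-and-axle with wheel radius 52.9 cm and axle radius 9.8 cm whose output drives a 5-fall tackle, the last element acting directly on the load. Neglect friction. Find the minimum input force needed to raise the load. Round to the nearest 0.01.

3.30 kN

Wheel-and-axle MA = R/r = 52.9/9.8 = 5.398.
Block-and-tackle MA = number of supporting rope parts = 5.
Combined ideal MA = 5.398 × 5 = 26.99.
Effort = load / MA = 89 / 26.99 = 3.2975 kN.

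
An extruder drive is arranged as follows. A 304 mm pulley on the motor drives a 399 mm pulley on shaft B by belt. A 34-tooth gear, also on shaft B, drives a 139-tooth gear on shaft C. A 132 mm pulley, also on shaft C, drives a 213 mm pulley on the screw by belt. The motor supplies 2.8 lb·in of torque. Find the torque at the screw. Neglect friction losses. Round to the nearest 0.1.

24.2 lb·in

belt 399/304 = 1.3125 → τ = 2.8·1.3125 = 3.675 lb·in
gear mesh 139/34 = 4.0882 → τ = 3.675·4.0882 = 15.024 lb·in
belt 213/132 = 1.6136 → τ = 15.024·1.6136 = 24.244 lb·in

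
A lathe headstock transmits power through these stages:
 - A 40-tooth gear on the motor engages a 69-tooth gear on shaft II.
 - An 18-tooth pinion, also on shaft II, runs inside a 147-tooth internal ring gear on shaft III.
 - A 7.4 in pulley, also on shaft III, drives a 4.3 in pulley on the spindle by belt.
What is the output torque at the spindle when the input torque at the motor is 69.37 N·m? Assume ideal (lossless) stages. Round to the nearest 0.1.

Gear mesh: ratio = 69/40 = 1.725; torque at shaft II = 69.37 × 1.725 = 119.66 N·m.
Internal gear: ratio = 147/18 = 8.1667; torque at shaft III = 119.66 × 8.1667 = 977.25 N·m.
Belt: ratio = 4.3/7.4 = 0.58108; torque at the spindle = 977.25 × 0.58108 = 567.86 N·m.

567.9 N·m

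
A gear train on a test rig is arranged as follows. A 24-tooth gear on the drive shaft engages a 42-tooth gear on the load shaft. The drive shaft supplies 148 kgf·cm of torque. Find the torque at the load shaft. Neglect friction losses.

Gear mesh: ratio = 42/24 = 1.75; torque at the load shaft = 148 × 1.75 = 259 kgf·cm.

259 kgf·cm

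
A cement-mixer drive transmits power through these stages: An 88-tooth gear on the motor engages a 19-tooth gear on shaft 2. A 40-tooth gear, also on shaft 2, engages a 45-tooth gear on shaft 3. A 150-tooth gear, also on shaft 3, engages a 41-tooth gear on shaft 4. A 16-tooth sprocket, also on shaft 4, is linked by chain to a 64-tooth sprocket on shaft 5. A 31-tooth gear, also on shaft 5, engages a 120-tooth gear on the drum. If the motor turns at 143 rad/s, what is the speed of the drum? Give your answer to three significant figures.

139 rad/s

the motor → shaft 2 (gear mesh, 19/88): 143 ÷ 0.21591 = 662.32 rad/s
shaft 2 → shaft 3 (gear mesh, 45/40): 662.32 ÷ 1.125 = 588.73 rad/s
shaft 3 → shaft 4 (gear mesh, 41/150): 588.73 ÷ 0.27333 = 2153.9 rad/s
shaft 4 → shaft 5 (chain, 64/16): 2153.9 ÷ 4 = 538.47 rad/s
shaft 5 → the drum (gear mesh, 120/31): 538.47 ÷ 3.871 = 139.1 rad/s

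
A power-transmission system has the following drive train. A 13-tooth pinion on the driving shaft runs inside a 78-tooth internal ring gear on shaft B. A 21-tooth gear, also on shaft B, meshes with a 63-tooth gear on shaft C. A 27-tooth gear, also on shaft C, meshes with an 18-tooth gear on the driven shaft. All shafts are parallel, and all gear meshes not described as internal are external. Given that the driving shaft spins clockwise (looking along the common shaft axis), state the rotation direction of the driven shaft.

the driving shaft → shaft B: internal mesh, same direction → CW.
shaft B → shaft C: external mesh, 1 reversal → CCW.
shaft C → the driven shaft: external mesh, 1 reversal → CW.
2 reversals in total — an even number — so the driven shaft turns the same way as the driving shaft.

clockwise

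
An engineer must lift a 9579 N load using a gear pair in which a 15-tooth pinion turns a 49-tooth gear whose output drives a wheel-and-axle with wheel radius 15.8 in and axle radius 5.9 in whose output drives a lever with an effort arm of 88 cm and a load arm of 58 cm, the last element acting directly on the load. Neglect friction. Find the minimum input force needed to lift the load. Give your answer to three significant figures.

722 N

Gear pair MA = 49/15 = 3.2667.
Wheel-and-axle MA = R/r = 15.8/5.9 = 2.678.
Lever MA = effort arm / load arm = 88/58 = 1.5172.
Combined ideal MA = 3.2667 × 2.678 × 1.5172 = 13.273.
Effort = load / MA = 9579 / 13.273 = 721.7 N.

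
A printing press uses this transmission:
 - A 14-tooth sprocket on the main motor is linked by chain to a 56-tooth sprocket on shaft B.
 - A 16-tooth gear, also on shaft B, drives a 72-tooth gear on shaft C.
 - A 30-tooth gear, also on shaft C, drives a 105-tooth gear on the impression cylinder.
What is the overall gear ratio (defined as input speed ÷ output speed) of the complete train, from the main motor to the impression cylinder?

63

Each stage contributes driven/driver: chain 56/14 = 4, gear mesh 72/16 = 4.5, gear mesh 105/30 = 3.5.
Overall: 4 × 4.5 × 3.5 = 63.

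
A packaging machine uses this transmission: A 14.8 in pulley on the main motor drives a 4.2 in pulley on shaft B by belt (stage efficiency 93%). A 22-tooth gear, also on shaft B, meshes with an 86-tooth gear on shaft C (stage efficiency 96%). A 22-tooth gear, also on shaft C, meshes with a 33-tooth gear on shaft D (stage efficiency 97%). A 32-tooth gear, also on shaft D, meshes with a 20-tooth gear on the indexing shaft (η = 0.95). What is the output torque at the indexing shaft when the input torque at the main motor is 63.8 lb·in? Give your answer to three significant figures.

54.6 lb·in

Belt: ratio = 4.2/14.8 = 0.28378; torque at shaft B = 63.8 × 0.28378 × 0.93 = 16.838 lb·in.
Gear mesh: ratio = 86/22 = 3.9091; torque at shaft C = 16.838 × 3.9091 × 0.96 = 63.189 lb·in.
Gear mesh: ratio = 33/22 = 1.5; torque at shaft D = 63.189 × 1.5 × 0.97 = 91.939 lb·in.
Gear mesh: ratio = 20/32 = 0.625; torque at the indexing shaft = 91.939 × 0.625 × 0.95 = 54.589 lb·in.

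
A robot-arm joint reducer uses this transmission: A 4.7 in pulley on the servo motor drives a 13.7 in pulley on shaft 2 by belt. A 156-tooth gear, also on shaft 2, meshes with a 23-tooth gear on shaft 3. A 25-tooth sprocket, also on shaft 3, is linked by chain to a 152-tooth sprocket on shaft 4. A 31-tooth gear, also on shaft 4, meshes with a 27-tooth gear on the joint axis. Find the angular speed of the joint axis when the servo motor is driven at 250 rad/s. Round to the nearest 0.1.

109.9 rad/s

belt 13.7/4.7 = 2.9149 → 250/2.9149 = 85.766 rad/s
gear mesh 23/156 = 0.14744 → 85.766/0.14744 = 581.72 rad/s
chain 152/25 = 6.08 → 581.72/6.08 = 95.678 rad/s
gear mesh 27/31 = 0.87097 → 95.678/0.87097 = 109.85 rad/s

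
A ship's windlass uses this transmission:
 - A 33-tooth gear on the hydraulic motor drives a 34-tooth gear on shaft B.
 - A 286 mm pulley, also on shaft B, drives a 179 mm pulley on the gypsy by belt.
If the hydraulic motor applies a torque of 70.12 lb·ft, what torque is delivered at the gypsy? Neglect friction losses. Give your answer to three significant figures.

After the gear mesh (34/33): 70.12 × 1.0303 = 72.245 lb·ft
After the belt (179/286): 72.245 × 0.62587 = 45.216 lb·ft

45.2 lb·ft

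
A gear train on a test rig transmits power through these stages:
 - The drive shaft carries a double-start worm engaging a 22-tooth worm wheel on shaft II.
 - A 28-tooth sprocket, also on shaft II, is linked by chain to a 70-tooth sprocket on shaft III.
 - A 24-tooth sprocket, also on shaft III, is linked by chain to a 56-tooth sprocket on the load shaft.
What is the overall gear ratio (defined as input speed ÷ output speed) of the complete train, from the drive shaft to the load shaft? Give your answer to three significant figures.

Each stage contributes driven/driver: worm 22/2 = 11, chain 70/28 = 2.5, chain 56/24 = 2.3333.
Overall: 11 × 2.5 × 2.3333 = 64.167.

64.2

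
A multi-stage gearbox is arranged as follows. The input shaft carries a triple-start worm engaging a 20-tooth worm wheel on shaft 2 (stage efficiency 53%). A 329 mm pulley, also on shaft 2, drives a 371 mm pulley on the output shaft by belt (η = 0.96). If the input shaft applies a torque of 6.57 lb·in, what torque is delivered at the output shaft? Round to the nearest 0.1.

25.1 lb·in

After the worm (20/3): 6.57 × 6.6667 × 0.53 = 23.214 lb·in
After the belt (371/329): 23.214 × 1.1277 × 0.96 = 25.13 lb·in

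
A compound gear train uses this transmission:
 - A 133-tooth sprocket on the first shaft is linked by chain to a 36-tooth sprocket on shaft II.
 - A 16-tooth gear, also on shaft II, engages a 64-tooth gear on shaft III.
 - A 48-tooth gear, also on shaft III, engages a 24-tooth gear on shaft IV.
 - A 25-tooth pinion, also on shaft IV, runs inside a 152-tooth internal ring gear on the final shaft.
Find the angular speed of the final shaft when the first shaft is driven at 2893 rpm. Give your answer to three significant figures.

879 rpm

Chain: ratio = 36/133 = 0.27068, so shaft II turns at 2893 / 0.27068 = 10688 rpm.
Gear mesh: ratio = 64/16 = 4, so shaft III turns at 10688 / 4 = 2672 rpm.
Gear mesh: ratio = 24/48 = 0.5, so shaft IV turns at 2672 / 0.5 = 5344 rpm.
Internal gear: ratio = 152/25 = 6.08, so the final shaft turns at 5344 / 6.08 = 878.95 rpm.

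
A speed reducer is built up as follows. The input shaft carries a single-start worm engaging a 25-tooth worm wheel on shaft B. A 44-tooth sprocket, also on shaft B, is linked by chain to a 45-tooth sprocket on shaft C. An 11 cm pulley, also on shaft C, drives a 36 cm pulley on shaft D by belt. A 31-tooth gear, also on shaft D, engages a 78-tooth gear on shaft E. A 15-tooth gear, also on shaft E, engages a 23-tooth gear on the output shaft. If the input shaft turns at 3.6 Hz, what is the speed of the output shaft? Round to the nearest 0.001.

0.011 Hz

the input shaft → shaft B (worm, 25/1): 3.6 ÷ 25 = 0.144 Hz
shaft B → shaft C (chain, 45/44): 0.144 ÷ 1.0227 = 0.1408 Hz
shaft C → shaft D (belt, 36/11): 0.1408 ÷ 3.2727 = 0.043022 Hz
shaft D → shaft E (gear mesh, 78/31): 0.043022 ÷ 2.5161 = 0.017099 Hz
shaft E → the output shaft (gear mesh, 23/15): 0.017099 ÷ 1.5333 = 0.011151 Hz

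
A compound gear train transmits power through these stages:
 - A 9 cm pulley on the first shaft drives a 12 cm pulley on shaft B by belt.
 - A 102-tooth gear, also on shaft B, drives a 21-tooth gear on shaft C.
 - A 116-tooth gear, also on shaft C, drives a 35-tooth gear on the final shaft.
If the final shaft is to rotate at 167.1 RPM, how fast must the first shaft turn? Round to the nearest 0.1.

13.8 RPM

Overall ratio R = 1.3333 × 0.20588 × 0.30172 = 0.082826.
Required input speed = output speed × R = 167.1 × 0.082826 = 13.84 RPM.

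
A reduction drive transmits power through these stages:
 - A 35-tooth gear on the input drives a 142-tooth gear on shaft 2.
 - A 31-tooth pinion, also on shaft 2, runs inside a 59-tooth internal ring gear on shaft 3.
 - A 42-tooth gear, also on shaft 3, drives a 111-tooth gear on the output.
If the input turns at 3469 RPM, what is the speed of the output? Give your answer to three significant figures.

170 RPM

Gear mesh: ratio = 142/35 = 4.0571, so shaft 2 turns at 3469 / 4.0571 = 855.04 RPM.
Internal gear: ratio = 59/31 = 1.9032, so shaft 3 turns at 855.04 / 1.9032 = 449.26 RPM.
Gear mesh: ratio = 111/42 = 2.6429, so the output turns at 449.26 / 2.6429 = 169.99 RPM.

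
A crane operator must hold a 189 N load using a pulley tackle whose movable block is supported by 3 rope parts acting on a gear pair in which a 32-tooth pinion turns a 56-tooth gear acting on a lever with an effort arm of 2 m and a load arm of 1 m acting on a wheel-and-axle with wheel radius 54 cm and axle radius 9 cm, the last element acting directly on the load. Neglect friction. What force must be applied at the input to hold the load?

Block-and-tackle MA = number of supporting rope parts = 3.
Gear pair MA = 56/32 = 1.75.
Lever MA = effort arm / load arm = 2/1 = 2.
Wheel-and-axle MA = R/r = 54/9 = 6.
Combined ideal MA = 3 × 1.75 × 2 × 6 = 63.
Effort = load / MA = 189 / 63 = 3 N.

3 N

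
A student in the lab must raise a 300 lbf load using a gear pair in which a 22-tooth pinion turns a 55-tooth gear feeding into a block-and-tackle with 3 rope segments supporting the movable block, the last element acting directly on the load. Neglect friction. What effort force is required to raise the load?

40 lbf

Gear pair MA = 55/22 = 2.5.
Block-and-tackle MA = number of supporting rope parts = 3.
Combined ideal MA = 2.5 × 3 = 7.5.
Effort = load / MA = 300 / 7.5 = 40 lbf.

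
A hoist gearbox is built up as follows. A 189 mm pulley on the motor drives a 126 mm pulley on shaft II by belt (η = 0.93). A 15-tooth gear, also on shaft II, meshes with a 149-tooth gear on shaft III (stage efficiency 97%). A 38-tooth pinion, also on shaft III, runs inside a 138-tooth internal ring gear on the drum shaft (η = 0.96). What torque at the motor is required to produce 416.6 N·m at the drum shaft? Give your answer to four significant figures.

20.00 N·m

Overall ratio R = 0.66667 × 9.9333 × 3.6316 = 24.049; overall efficiency η = 0.93 × 0.97 × 0.96 = 0.8660.
Input torque = output torque / (R × η) = 416.6 / (24.049 × 0.8660) = 20.003 N·m.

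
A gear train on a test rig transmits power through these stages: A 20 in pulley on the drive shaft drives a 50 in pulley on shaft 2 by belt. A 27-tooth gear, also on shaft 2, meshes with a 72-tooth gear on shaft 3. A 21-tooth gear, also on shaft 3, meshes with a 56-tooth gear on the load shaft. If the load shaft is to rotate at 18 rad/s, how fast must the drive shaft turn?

Overall ratio R = 2.5 × 2.6667 × 2.6667 = 17.778.
Required input speed = output speed × R = 18 × 17.778 = 320 rad/s.

320 rad/s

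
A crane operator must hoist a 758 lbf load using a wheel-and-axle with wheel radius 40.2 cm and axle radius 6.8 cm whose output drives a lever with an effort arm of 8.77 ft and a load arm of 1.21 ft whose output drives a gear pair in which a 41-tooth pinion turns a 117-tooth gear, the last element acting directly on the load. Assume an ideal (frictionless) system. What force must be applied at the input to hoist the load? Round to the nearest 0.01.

Wheel-and-axle MA = R/r = 40.2/6.8 = 5.9118.
Lever MA = effort arm / load arm = 8.77/1.21 = 7.2479.
Gear pair MA = 117/41 = 2.8537.
Combined ideal MA = 5.9118 × 7.2479 × 2.8537 = 122.27.
Effort = load / MA = 758 / 122.27 = 6.1992 lbf.

6.20 lbf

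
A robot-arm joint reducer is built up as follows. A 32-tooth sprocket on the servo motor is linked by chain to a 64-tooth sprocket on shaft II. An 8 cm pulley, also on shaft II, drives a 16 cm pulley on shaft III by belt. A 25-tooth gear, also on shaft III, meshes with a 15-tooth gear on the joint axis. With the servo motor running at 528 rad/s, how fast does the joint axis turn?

the servo motor → shaft II (chain, 64/32): 528 ÷ 2 = 264 rad/s
shaft II → shaft III (belt, 16/8): 264 ÷ 2 = 132 rad/s
shaft III → the joint axis (gear mesh, 15/25): 132 ÷ 0.6 = 220 rad/s

220 rad/s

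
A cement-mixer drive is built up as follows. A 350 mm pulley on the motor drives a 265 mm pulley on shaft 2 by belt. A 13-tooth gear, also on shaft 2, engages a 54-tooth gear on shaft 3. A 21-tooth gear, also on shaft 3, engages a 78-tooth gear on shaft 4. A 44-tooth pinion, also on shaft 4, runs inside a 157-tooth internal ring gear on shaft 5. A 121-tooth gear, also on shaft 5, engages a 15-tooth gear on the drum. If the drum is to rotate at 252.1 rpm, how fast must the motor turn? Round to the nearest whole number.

Overall ratio R = 0.75714 × 4.1538 × 3.7143 × 3.5682 × 0.12397 = 5.1672.
Required input speed = output speed × R = 252.1 × 5.1672 = 1302.7 rpm.

1303 rpm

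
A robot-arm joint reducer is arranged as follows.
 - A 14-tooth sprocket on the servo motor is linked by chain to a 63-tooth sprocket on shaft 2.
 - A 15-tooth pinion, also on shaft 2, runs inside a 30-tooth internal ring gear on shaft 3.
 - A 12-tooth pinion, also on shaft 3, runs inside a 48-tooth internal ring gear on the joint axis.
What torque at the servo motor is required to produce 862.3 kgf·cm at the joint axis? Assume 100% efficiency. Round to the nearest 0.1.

24.0 kgf·cm

Overall ratio R = 4.5 × 2 × 4 = 36.
Input torque = output torque / R = 862.3 / 36 = 23.953 kgf·cm.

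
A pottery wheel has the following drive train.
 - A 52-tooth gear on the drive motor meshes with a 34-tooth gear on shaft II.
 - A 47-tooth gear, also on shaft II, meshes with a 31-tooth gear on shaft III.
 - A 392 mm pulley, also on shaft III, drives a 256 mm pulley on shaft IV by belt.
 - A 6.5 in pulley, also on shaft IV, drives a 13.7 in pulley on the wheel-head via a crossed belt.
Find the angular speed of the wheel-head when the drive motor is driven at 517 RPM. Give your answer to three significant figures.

871 RPM

the drive motor → shaft II (gear mesh, 34/52): 517 ÷ 0.65385 = 790.71 RPM
shaft II → shaft III (gear mesh, 31/47): 790.71 ÷ 0.65957 = 1198.8 RPM
shaft III → shaft IV (belt, 256/392): 1198.8 ÷ 0.65306 = 1835.7 RPM
shaft IV → the wheel-head (belt, 13.7/6.5): 1835.7 ÷ 2.1077 = 870.94 RPM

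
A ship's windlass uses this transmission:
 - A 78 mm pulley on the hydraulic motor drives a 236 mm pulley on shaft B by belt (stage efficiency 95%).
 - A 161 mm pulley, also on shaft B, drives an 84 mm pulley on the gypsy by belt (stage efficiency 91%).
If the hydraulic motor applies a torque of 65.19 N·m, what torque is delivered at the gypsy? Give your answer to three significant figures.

89.0 N·m

Belt: ratio = 236/78 = 3.0256; torque at shaft B = 65.19 × 3.0256 × 0.95 = 187.38 N·m.
Belt: ratio = 84/161 = 0.52174; torque at the gypsy = 187.38 × 0.52174 × 0.91 = 88.965 N·m.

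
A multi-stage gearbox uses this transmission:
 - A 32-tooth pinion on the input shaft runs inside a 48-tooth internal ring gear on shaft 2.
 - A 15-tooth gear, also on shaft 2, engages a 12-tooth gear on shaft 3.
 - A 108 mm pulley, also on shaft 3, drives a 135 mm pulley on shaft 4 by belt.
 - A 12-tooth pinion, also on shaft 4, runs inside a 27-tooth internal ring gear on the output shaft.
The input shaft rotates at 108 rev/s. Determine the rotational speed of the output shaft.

the input shaft → shaft 2 (internal gear, 48/32): 108 ÷ 1.5 = 72 rev/s
shaft 2 → shaft 3 (gear mesh, 12/15): 72 ÷ 0.8 = 90 rev/s
shaft 3 → shaft 4 (belt, 135/108): 90 ÷ 1.25 = 72 rev/s
shaft 4 → the output shaft (internal gear, 27/12): 72 ÷ 2.25 = 32 rev/s

32 rev/s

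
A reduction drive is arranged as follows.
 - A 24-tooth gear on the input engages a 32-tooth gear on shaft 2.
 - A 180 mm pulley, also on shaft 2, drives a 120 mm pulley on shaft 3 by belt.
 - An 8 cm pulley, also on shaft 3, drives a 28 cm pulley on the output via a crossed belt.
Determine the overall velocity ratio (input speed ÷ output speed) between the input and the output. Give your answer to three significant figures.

Each stage contributes driven/driver: gear mesh 32/24 = 1.3333, belt 120/180 = 0.66667, belt 28/8 = 3.5.
Overall: 1.3333 × 0.66667 × 3.5 = 3.1111.

3.11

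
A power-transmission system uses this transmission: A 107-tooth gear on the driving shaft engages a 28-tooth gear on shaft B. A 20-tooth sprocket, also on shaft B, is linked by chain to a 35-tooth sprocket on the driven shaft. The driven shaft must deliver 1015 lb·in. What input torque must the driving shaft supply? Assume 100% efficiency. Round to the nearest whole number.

Overall ratio R = 0.26168 × 1.75 = 0.45794.
Input torque = output torque / R = 1015 / 0.45794 = 2216.4 lb·in.

2216 lb·in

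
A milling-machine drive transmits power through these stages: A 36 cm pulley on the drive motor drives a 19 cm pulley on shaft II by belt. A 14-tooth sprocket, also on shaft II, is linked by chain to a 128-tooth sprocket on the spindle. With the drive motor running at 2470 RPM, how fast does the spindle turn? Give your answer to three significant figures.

512 RPM

the drive motor → shaft II (belt, 19/36): 2470 ÷ 0.52778 = 4680 RPM
shaft II → the spindle (chain, 128/14): 4680 ÷ 9.1429 = 511.88 RPM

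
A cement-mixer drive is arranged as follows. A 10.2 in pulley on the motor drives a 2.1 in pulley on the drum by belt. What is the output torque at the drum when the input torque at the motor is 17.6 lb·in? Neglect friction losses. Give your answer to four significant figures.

3.624 lb·in

After the belt (2.1/10.2): 17.6 × 0.20588 = 3.6235 lb·in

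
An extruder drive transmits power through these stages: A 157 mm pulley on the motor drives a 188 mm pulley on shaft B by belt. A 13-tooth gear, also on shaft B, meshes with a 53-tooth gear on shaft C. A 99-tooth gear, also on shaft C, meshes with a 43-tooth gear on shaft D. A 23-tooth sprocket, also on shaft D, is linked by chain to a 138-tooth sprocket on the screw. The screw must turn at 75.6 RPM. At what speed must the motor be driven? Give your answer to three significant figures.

Overall ratio R = 1.1975 × 4.0769 × 0.43434 × 6 = 12.723.
Required input speed = output speed × R = 75.6 × 12.723 = 961.83 RPM.

962 RPM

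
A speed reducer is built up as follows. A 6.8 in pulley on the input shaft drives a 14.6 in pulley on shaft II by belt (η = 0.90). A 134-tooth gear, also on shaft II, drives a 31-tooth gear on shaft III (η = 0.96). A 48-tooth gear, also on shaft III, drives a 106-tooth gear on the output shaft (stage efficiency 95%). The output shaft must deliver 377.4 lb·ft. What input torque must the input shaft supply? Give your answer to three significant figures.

Overall ratio R = 2.1471 × 0.23134 × 2.2083 = 1.0969; overall efficiency η = 0.90 × 0.96 × 0.95 = 0.8208.
Input torque = output torque / (R × η) = 377.4 / (1.0969 × 0.8208) = 419.18 lb·ft.

419 lb·ft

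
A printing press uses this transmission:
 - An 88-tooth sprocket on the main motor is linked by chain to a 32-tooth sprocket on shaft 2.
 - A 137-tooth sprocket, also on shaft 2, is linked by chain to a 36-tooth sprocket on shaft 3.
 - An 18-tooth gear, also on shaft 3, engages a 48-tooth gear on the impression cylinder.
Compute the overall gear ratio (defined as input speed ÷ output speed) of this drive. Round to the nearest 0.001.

0.255

Each stage contributes driven/driver: chain 32/88 = 0.36364, chain 36/137 = 0.26277, gear mesh 48/18 = 2.6667.
Overall: 0.36364 × 0.26277 × 2.6667 = 0.25481.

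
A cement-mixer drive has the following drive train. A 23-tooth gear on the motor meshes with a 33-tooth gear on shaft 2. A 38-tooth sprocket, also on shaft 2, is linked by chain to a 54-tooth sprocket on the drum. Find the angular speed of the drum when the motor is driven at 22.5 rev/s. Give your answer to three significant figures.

11.0 rev/s

the motor → shaft 2 (gear mesh, 33/23): 22.5 ÷ 1.4348 = 15.682 rev/s
shaft 2 → the drum (chain, 54/38): 15.682 ÷ 1.4211 = 11.035 rev/s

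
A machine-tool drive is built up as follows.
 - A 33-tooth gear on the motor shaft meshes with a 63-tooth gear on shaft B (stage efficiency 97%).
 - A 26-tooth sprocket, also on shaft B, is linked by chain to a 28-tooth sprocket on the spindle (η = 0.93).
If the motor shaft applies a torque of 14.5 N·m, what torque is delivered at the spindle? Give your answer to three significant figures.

After the gear mesh (63/33): 14.5 × 1.9091 × 0.97 = 26.851 N·m
After the chain (28/26): 26.851 × 1.0769 × 0.93 = 26.893 N·m

26.9 N·m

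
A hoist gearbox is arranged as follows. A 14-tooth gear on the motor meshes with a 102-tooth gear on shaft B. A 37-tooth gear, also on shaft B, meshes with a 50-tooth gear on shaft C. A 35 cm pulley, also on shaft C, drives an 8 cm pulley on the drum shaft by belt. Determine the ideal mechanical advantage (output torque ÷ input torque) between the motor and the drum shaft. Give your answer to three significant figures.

Each stage contributes driven/driver: gear mesh 102/14 = 7.2857, gear mesh 50/37 = 1.3514, belt 8/35 = 0.22857.
Overall: 7.2857 × 1.3514 × 0.22857 = 2.2504.

2.25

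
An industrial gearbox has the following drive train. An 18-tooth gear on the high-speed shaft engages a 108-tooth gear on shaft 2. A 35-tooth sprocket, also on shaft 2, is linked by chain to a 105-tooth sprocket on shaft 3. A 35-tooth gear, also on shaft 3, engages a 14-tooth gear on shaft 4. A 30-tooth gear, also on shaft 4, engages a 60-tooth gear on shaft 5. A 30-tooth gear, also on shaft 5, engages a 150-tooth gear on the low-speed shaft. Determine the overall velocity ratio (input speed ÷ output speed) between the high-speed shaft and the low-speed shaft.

72

Each stage contributes driven/driver: gear mesh 108/18 = 6, chain 105/35 = 3, gear mesh 14/35 = 0.4, gear mesh 60/30 = 2, gear mesh 150/30 = 5.
Overall: 6 × 3 × 0.4 × 2 × 5 = 72.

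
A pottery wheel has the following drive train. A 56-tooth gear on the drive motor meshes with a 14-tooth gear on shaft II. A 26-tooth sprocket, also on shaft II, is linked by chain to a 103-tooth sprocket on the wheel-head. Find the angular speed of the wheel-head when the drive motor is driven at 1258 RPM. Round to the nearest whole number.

the drive motor → shaft II (gear mesh, 14/56): 1258 ÷ 0.25 = 5032 RPM
shaft II → the wheel-head (chain, 103/26): 5032 ÷ 3.9615 = 1270.2 RPM

1270 RPM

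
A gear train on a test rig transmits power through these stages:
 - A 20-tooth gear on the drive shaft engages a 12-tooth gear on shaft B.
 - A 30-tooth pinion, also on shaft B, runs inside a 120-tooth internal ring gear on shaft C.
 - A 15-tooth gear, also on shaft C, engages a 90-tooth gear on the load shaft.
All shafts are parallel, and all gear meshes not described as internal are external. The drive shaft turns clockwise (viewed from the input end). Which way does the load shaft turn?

clockwise

the drive shaft → shaft B: external mesh, 1 reversal → CCW.
shaft B → shaft C: internal mesh, same direction → CCW.
shaft C → the load shaft: external mesh, 1 reversal → CW.
2 reversals in total — an even number — so the load shaft turns the same way as the drive shaft.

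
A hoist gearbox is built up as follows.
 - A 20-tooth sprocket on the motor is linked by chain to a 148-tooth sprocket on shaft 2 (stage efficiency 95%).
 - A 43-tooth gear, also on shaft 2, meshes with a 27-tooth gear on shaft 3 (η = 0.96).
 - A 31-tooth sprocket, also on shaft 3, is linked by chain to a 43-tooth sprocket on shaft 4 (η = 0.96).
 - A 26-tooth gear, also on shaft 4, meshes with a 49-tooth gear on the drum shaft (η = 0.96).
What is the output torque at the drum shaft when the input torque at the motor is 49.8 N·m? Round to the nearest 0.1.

508.4 N·m

After the chain (148/20): 49.8 × 7.4 × 0.95 = 350.09 N·m
After the gear mesh (27/43): 350.09 × 0.62791 × 0.96 = 211.03 N·m
After the chain (43/31): 211.03 × 1.3871 × 0.96 = 281.01 N·m
After the gear mesh (49/26): 281.01 × 1.8846 × 0.96 = 508.42 N·m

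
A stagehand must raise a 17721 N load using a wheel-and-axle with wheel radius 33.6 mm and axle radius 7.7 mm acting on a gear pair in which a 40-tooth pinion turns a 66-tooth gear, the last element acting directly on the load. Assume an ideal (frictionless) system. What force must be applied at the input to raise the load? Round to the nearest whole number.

Wheel-and-axle MA = R/r = 33.6/7.7 = 4.3636.
Gear pair MA = 66/40 = 1.65.
Combined ideal MA = 4.3636 × 1.65 = 7.2.
Effort = load / MA = 17721 / 7.2 = 2461.3 N.

2461 N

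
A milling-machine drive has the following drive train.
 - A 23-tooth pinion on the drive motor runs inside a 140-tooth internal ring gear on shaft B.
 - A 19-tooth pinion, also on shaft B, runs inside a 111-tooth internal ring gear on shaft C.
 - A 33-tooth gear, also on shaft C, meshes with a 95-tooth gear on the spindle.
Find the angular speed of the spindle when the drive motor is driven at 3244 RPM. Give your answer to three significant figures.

Internal gear: ratio = 140/23 = 6.087, so shaft B turns at 3244 / 6.087 = 532.94 RPM.
Internal gear: ratio = 111/19 = 5.8421, so shaft C turns at 532.94 / 5.8421 = 91.224 RPM.
Gear mesh: ratio = 95/33 = 2.8788, so the spindle turns at 91.224 / 2.8788 = 31.688 RPM.

31.7 RPM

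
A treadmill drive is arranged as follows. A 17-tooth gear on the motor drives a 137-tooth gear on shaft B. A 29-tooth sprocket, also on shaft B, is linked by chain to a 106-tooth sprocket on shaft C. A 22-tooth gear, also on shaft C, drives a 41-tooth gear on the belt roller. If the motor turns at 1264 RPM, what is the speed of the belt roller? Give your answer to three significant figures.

23.0 RPM

gear mesh 137/17 = 8.0588 → 1264/8.0588 = 156.85 RPM
chain 106/29 = 3.6552 → 156.85/3.6552 = 42.911 RPM
gear mesh 41/22 = 1.8636 → 42.911/1.8636 = 23.025 RPM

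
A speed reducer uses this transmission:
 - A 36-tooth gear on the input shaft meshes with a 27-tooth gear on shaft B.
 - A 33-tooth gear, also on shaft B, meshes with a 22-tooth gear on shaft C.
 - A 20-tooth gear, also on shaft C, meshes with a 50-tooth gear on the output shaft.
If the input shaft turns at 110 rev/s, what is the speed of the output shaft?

88 rev/s

gear mesh 27/36 = 0.75 → 110/0.75 = 146.67 rev/s
gear mesh 22/33 = 0.66667 → 146.67/0.66667 = 220 rev/s
gear mesh 50/20 = 2.5 → 220/2.5 = 88 rev/s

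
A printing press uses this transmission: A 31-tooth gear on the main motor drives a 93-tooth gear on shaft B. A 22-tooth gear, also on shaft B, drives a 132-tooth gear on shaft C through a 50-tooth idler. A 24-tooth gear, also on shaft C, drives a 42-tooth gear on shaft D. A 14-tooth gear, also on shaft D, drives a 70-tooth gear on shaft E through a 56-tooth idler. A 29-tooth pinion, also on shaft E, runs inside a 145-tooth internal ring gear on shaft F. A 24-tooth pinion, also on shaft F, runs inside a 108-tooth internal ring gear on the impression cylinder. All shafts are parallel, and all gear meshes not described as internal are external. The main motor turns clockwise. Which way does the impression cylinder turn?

clockwise

the main motor → shaft B: external mesh, 1 reversal → CCW.
shaft B → shaft C: driver → idler → driven is 2 external meshes, 2 reversals → CCW.
shaft C → shaft D: external mesh, 1 reversal → CW.
shaft D → shaft E: driver → idler → driven is 2 external meshes, 2 reversals → CW.
shaft E → shaft F: internal mesh, same direction → CW.
shaft F → the impression cylinder: internal mesh, same direction → CW.
6 reversals in total — an even number — so the impression cylinder turns the same way as the main motor.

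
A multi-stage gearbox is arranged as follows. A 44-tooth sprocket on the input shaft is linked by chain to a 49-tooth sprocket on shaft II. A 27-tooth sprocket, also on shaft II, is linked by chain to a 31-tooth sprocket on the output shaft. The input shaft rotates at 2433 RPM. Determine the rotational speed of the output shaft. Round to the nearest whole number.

chain 49/44 = 1.1136 → 2433/1.1136 = 2184.7 RPM
chain 31/27 = 1.1481 → 2184.7/1.1481 = 1902.8 RPM

1903 RPM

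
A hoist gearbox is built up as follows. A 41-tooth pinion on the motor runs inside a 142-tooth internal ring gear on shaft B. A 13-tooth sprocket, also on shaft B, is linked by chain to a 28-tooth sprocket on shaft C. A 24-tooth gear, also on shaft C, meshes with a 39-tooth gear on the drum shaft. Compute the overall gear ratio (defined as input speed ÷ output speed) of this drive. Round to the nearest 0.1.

Each stage contributes driven/driver: internal gear 142/41 = 3.4634, chain 28/13 = 2.1538, gear mesh 39/24 = 1.625.
Overall: 3.4634 × 2.1538 × 1.625 = 12.122.

12.1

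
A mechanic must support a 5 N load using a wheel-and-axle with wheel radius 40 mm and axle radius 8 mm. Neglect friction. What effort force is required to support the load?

1 N

Wheel-and-axle MA = R/r = 40/8 = 5.
Effort = load / MA = 5 / 5 = 1 N.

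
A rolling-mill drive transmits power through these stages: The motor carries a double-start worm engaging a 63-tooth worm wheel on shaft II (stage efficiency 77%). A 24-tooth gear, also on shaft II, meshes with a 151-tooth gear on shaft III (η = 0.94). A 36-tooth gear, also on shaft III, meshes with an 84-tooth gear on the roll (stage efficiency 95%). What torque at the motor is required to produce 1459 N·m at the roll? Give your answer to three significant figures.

4.59 N·m

Overall ratio R = 31.5 × 6.2917 × 2.3333 = 462.44; overall efficiency η = 0.77 × 0.94 × 0.95 = 0.6876.
Input torque = output torque / (R × η) = 1459 / (462.44 × 0.6876) = 4.5884 N·m.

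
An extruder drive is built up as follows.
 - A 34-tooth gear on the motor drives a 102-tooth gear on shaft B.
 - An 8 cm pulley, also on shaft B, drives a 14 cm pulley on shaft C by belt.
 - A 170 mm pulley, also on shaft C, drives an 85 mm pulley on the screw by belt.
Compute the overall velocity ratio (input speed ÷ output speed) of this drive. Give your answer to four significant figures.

Each stage contributes driven/driver: gear mesh 102/34 = 3, belt 14/8 = 1.75, belt 85/170 = 0.5.
Overall: 3 × 1.75 × 0.5 = 2.625.

2.625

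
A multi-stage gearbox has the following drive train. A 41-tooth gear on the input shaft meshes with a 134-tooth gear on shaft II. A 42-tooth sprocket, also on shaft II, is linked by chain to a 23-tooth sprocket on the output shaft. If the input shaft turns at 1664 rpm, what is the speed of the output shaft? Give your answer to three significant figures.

Gear mesh: ratio = 134/41 = 3.2683, so shaft II turns at 1664 / 3.2683 = 509.13 rpm.
Chain: ratio = 23/42 = 0.54762, so the output shaft turns at 509.13 / 0.54762 = 929.72 rpm.

930 rpm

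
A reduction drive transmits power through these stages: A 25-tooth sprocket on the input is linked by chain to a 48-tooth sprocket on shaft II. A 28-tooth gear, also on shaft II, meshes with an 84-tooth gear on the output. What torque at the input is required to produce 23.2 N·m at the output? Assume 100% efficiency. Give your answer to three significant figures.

Overall ratio R = 1.92 × 3 = 5.76.
Input torque = output torque / R = 23.2 / 5.76 = 4.0278 N·m.

4.03 N·m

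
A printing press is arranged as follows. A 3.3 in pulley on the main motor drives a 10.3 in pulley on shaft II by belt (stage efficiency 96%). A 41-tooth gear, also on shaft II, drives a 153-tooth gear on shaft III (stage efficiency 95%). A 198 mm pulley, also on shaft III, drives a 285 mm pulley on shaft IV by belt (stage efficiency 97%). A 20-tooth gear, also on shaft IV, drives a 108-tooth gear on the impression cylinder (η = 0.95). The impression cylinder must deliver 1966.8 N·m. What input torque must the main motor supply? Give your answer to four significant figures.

25.85 N·m

Overall ratio R = 3.1212 × 3.7317 × 1.4394 × 5.4 = 90.532; overall efficiency η = 0.96 × 0.95 × 0.97 × 0.95 = 0.8404.
Input torque = output torque / (R × η) = 1966.8 / (90.532 × 0.8404) = 25.85 N·m.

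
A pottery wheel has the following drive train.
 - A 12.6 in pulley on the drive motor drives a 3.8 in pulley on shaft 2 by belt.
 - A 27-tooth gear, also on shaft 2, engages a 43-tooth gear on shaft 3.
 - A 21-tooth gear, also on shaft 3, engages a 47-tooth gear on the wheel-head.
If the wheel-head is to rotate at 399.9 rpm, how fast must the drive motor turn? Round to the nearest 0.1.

429.9 rpm

Overall ratio R = 0.30159 × 1.5926 × 2.2381 = 1.075.
Required input speed = output speed × R = 399.9 × 1.075 = 429.88 rpm.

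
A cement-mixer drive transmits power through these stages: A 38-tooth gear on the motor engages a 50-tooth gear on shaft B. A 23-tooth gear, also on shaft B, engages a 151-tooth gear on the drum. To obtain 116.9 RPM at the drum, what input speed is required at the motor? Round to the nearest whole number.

1010 RPM

Overall ratio R = 1.3158 × 6.5652 = 8.6384.
Required input speed = output speed × R = 116.9 × 8.6384 = 1009.8 RPM.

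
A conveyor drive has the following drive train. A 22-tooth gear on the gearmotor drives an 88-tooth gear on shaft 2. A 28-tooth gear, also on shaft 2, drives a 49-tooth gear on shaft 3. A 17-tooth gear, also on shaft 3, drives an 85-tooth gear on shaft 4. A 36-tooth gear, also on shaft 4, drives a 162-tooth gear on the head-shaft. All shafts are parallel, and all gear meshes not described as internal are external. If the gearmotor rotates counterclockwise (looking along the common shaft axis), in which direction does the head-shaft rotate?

counterclockwise

the gearmotor → shaft 2: external mesh, 1 reversal → CW.
shaft 2 → shaft 3: external mesh, 1 reversal → CCW.
shaft 3 → shaft 4: external mesh, 1 reversal → CW.
shaft 4 → the head-shaft: external mesh, 1 reversal → CCW.
4 reversals in total — an even number — so the head-shaft turns the same way as the gearmotor.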